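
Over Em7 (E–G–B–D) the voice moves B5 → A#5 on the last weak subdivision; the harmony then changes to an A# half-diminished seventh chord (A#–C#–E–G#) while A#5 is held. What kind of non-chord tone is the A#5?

A#5 is an anticipation.

The harmony at that moment is E minor seventh chord (E, G, B, D); A#5 is not a chord tone.
It is approached by step down from B5 and then sustained as the same pitch into the next harmony.
Arriving early and becoming a chord tone when the harmony changes — an anticipation.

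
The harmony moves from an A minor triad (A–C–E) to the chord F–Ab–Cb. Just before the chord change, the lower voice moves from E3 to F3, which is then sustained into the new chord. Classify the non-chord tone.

F3 is an anticipation.

The harmony at that moment is A minor triad (A, C, E); F3 is not a chord tone.
It is approached by step up from E3 and then sustained as the same pitch into the next harmony.
Arriving early and becoming a chord tone when the harmony changes — an anticipation.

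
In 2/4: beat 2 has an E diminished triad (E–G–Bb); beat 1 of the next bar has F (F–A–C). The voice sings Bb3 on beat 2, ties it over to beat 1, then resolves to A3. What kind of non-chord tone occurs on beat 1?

The harmony at that moment is F major triad (F, A, C); Bb3 is not a chord tone.
It is held over (the same pitch as the preceding Bb3) and left by step down to A3.
Held over from the previous chord and resolving down by step — a suspension.

Suspension.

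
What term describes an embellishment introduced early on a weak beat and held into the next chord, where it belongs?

Anticipation.

Approach: ahead of the chord change (typically by step), so it is dissonant against the current harmony. Departure: none — the same pitch is restated or held and is a chord tone of the new harmony.
Dissonant first, consonant once the harmony catches up: the note simply arrives early — an anticipation. (The reverse timing, consonant first and dissonant after the change, would be a suspension or retardation.)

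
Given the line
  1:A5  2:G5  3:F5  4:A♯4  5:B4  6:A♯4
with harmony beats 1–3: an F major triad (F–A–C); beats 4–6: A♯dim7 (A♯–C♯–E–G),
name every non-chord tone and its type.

G5 (beat 2) — passing tone; B4 (beat 5) — neighbor tone.

The harmony at that moment is F major triad (F, A, C); G5 is not a chord tone.
It is approached by step down from A5 and left by step down to F5.
Step in, step out in the same direction — a passing tone.
The harmony at that moment is A♯ diminished seventh chord (A♯, C♯, E, G); B4 is not a chord tone.
It is approached by step up from A♯4 and left by step down to A♯4.
Step away and step back to the same note — a neighbor tone (upper neighbor).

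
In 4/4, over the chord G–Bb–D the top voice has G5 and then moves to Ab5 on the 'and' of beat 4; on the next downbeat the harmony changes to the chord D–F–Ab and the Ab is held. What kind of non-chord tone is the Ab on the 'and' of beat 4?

Anticipation.

The harmony at that moment is G minor triad (G, Bb, D); Ab5 is not a chord tone.
It is approached by step up from G5 and then sustained as the same pitch into the next harmony.
Arriving early and becoming a chord tone when the harmony changes — an anticipation.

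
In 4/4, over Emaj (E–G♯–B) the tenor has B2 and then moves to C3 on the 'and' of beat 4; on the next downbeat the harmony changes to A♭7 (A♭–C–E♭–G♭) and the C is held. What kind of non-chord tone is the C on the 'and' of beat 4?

The harmony at that moment is E major triad (E, G♯, B); C3 is not a chord tone.
It is approached by step up from B2 and then sustained as the same pitch into the next harmony.
Arriving early and becoming a chord tone when the harmony changes — an anticipation.

Anticipation.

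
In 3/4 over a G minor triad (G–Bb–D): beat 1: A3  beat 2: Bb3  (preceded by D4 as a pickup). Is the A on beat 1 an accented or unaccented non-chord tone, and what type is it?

Accented appoggiatura.

The harmony at that moment is G minor triad (G, Bb, D); A3 is not a chord tone.
It is approached by leap down from D4 and left by step up to Bb3.
Leap in, step out — an appoggiatura.
It falls on the downbeat, so it is accented.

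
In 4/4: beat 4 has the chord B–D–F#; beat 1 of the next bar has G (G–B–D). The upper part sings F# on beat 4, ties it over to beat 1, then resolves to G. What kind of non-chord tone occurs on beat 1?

Retardation.

The harmony at that moment is G major triad (G, B, D); F# is not a chord tone.
It is held over (the same pitch as the preceding F#) and left by step up to G.
Held over from the previous chord and resolving up by step — a retardation.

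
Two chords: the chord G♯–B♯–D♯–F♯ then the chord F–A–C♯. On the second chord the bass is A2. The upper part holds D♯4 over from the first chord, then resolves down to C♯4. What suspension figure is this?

At the second chord the bass is A2. The suspended D♯4 lies a fourth above the bass; after resolving down by step to C♯4, the interval above the bass becomes a third.
Suspension figures are named by those two intervals: 4–3.

4–3 suspension.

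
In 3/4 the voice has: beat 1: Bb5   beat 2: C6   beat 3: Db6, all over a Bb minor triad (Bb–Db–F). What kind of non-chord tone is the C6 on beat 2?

The harmony at that moment is Bb minor triad (Bb, Db, F); C6 is not a chord tone.
It is approached by step up from Bb5 and left by step up to Db6.
Step in, step out in the same direction — a passing tone.

Passing tone.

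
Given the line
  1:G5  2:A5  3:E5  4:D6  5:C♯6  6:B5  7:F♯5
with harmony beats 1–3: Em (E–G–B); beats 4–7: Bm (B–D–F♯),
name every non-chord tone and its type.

A5 (beat 2) — escape tone; C♯6 (beat 5) — passing tone.

The harmony at that moment is E minor triad (E, G, B); A5 is not a chord tone.
It is approached by step up from G5 and left by leap down to E5.
Step in, leap out — an escape tone.
The harmony at that moment is B minor triad (B, D, F♯); C♯6 is not a chord tone.
It is approached by step down from D6 and left by step down to B5.
Step in, step out in the same direction — a passing tone.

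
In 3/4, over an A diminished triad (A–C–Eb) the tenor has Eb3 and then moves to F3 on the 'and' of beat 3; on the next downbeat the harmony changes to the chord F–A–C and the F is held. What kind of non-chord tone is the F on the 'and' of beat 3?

Anticipation.

The harmony at that moment is A diminished triad (A, C, Eb); F3 is not a chord tone.
It is approached by step up from Eb3 and then sustained as the same pitch into the next harmony.
Arriving early and becoming a chord tone when the harmony changes — an anticipation.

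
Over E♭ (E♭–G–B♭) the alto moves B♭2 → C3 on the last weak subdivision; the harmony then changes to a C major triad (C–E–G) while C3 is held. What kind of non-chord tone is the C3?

C3 is an anticipation.

The harmony at that moment is E♭ major triad (E♭, G, B♭); C3 is not a chord tone.
It is approached by step up from B♭2 and then sustained as the same pitch into the next harmony.
Arriving early and becoming a chord tone when the harmony changes — an anticipation.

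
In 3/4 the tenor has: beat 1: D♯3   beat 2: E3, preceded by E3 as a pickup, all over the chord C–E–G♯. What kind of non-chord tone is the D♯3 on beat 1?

Lower neighbor tone.

The harmony at that moment is C augmented triad (C, E, G♯); D♯3 is not a chord tone.
It is approached by step down from E3 and left by step up to E3.
Step away and step back to the same note — a neighbor tone (lower neighbor).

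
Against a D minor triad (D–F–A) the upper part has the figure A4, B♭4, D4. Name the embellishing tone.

The harmony at that moment is D minor triad (D, F, A); B♭4 is not a chord tone.
It is approached by step up from A4 and left by leap down to D4.
Step in, leap out — an escape tone.

B♭4 is an escape tone.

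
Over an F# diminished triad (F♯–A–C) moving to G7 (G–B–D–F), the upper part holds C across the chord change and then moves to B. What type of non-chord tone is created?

C is a suspension.

The harmony at that moment is G dominant seventh chord (G, B, D, F); C is not a chord tone.
It is held over (the same pitch as the preceding C) and left by step down to B.
Held over from the previous chord and resolving down by step — a suspension.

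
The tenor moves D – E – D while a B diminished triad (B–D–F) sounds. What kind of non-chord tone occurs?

E is a neighbor tone.

The harmony at that moment is B diminished triad (B, D, F); E is not a chord tone.
It is approached by step up from D and left by step down to D.
Step away and step back to the same note — a neighbor tone (upper neighbor).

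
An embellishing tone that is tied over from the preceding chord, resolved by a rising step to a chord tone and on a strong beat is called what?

Approach: by preparation — the pitch is first a chord tone, then held (tied or repeated) while the harmony changes under it. Departure: up by step. Metric position: strong.
A prepared dissonance that resolves upward by step — a retardation. (The same figure resolving downward would be a suspension.)

Retardation.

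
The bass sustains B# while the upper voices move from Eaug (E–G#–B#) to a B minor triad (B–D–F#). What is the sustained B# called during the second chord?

Pedal tone (pedal point).

The harmony at that moment is B minor triad (B, D, F#); B# is not a chord tone.
It is held over (the same pitch as the preceding B#) and then sustained as the same pitch into the next harmony.
Sustained through a change of harmony — a pedal tone.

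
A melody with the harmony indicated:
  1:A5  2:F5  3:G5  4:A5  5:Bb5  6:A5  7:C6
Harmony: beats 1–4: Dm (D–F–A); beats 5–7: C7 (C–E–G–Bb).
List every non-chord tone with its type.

G5 (beat 3) — passing tone; A5 (beat 6) — escape tone.

The harmony at that moment is D minor triad (D, F, A); G5 is not a chord tone.
It is approached by step up from F5 and left by step up to A5.
Step in, step out in the same direction — a passing tone.
The harmony at that moment is C dominant seventh chord (C, E, G, Bb); A5 is not a chord tone.
It is approached by step down from Bb5 and left by leap up to C6.
Step in, leap out — an escape tone.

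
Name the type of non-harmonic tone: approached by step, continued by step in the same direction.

Approach: by step. Departure: by step, continuing in the same direction.
Stepwise on both sides with no change of direction means the note fills in the space between two different chord tones — a passing tone. (Had it turned back to its starting note it would be a neighbor tone instead.)

Passing tone.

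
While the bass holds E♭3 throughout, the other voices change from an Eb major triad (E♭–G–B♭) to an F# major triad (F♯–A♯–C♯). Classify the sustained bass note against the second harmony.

The harmony at that moment is F♯ major triad (F♯, A♯, C♯); E♭3 is not a chord tone.
It is held over (the same pitch as the preceding E♭3) and then sustained as the same pitch into the next harmony.
Sustained through a change of harmony — a pedal tone.

Pedal tone (pedal point).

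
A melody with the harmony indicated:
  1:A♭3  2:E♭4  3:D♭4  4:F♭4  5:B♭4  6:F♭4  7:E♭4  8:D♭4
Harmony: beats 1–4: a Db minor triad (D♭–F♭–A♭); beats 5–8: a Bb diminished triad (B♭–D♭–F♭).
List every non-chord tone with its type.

The harmony at that moment is D♭ minor triad (D♭, F♭, A♭); E♭4 is not a chord tone.
It is approached by leap up from A♭3 and left by step down to D♭4.
Leap in, step out — an appoggiatura.
The harmony at that moment is B♭ diminished triad (B♭, D♭, F♭); E♭4 is not a chord tone.
It is approached by step down from F♭4 and left by step down to D♭4.
Step in, step out in the same direction — a passing tone.

E♭4 (beat 2) — appoggiatura; E♭4 (beat 7) — passing tone.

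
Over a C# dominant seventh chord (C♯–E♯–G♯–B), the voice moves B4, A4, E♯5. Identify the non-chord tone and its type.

A4 is an escape tone.

The harmony at that moment is C♯ dominant seventh chord (C♯, E♯, G♯, B); A4 is not a chord tone.
It is approached by step down from B4 and left by leap up to E♯5.
Step in, leap out — an escape tone.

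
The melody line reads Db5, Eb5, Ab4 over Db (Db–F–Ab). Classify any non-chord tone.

Eb5 is an escape tone.

The harmony at that moment is Db major triad (Db, F, Ab); Eb5 is not a chord tone.
It is approached by step up from Db5 and left by leap down to Ab4.
Step in, leap out — an escape tone.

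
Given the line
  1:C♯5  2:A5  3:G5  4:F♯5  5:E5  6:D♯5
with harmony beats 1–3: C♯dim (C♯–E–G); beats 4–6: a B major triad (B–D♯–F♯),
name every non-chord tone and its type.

A5 (beat 2) — appoggiatura; E5 (beat 5) — passing tone.

The harmony at that moment is C♯ diminished triad (C♯, E, G); A5 is not a chord tone.
It is approached by leap up from C♯5 and left by step down to G5.
Leap in, step out — an appoggiatura.
The harmony at that moment is B major triad (B, D♯, F♯); E5 is not a chord tone.
It is approached by step down from F♯5 and left by step down to D♯5.
Step in, step out in the same direction — a passing tone.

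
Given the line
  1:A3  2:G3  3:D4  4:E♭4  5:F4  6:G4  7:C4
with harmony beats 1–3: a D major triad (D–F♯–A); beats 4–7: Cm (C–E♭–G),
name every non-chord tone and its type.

G3 (beat 2) — escape tone; F4 (beat 5) — passing tone.

The harmony at that moment is D major triad (D, F♯, A); G3 is not a chord tone.
It is approached by step down from A3 and left by leap up to D4.
Step in, leap out — an escape tone.
The harmony at that moment is C minor triad (C, E♭, G); F4 is not a chord tone.
It is approached by step up from E♭4 and left by step up to G4.
Step in, step out in the same direction — a passing tone.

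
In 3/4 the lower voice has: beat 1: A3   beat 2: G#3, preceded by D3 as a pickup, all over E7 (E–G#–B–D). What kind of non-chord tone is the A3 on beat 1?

The harmony at that moment is E dominant seventh chord (E, G#, B, D); A3 is not a chord tone.
It is approached by leap up from D3 and left by step down to G#3.
Leap in, step out, metrically accented — an appoggiatura.

Appoggiatura.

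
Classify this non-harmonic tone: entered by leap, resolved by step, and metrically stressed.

Appoggiatura.

Approach: by leap. Departure: by step. Metric position: strong.
Leap in, step out, in a metrically strong position — an appoggiatura. (It is the mirror image of the escape tone, which steps in and leaps out from a weak position.)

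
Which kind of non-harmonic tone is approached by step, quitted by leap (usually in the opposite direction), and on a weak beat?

Escape tone.

Approach: by step. Departure: by leap. Metric position: weak.
Step in, leap out, from a weak position — an escape tone (échappée). (It is the mirror image of the appoggiatura, which leaps in and steps out on a strong beat.)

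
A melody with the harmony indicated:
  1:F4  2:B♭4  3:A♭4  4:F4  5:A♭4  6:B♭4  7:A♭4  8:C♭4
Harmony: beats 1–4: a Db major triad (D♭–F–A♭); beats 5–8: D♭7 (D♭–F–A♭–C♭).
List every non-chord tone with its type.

B♭4 (beat 2) — appoggiatura; B♭4 (beat 6) — neighbor tone.

The harmony at that moment is D♭ major triad (D♭, F, A♭); B♭4 is not a chord tone.
It is approached by leap up from F4 and left by step down to A♭4.
Leap in, step out — an appoggiatura.
The harmony at that moment is D♭ dominant seventh chord (D♭, F, A♭, C♭); B♭4 is not a chord tone.
It is approached by step up from A♭4 and left by step down to A♭4.
Step away and step back to the same note — a neighbor tone (upper neighbor).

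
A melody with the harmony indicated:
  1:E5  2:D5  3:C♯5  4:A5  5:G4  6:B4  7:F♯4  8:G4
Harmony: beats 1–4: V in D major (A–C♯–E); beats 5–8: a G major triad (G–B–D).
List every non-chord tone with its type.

The harmony at that moment is A major triad (A, C♯, E); D5 is not a chord tone.
It is approached by step down from E5 and left by step down to C♯5.
Step in, step out in the same direction — a passing tone.
The harmony at that moment is G major triad (G, B, D); F♯4 is not a chord tone.
It is approached by leap down from B4 and left by step up to G4.
Leap in, step out — an appoggiatura.

D5 (beat 2) — passing tone; F♯4 (beat 7) — appoggiatura.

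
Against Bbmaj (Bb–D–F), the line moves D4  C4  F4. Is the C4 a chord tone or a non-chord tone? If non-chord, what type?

Non-chord tone — an escape tone.

The harmony at that moment is Bb major triad (Bb, D, F); C4 is not a chord tone.
It is approached by step down from D4 and left by leap up to F4.
Step in, leap out — an escape tone.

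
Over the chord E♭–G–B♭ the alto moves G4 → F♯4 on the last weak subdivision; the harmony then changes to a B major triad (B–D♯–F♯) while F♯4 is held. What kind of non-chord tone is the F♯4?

F♯4 is an anticipation.

The harmony at that moment is E♭ major triad (E♭, G, B♭); F♯4 is not a chord tone.
It is approached by step down from G4 and then sustained as the same pitch into the next harmony.
Arriving early and becoming a chord tone when the harmony changes — an anticipation.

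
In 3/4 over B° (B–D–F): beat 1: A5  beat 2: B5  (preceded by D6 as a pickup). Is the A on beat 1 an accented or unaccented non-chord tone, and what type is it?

Accented appoggiatura.

The harmony at that moment is B diminished triad (B, D, F); A5 is not a chord tone.
It is approached by leap down from D6 and left by step up to B5.
Leap in, step out — an appoggiatura.
It falls on the downbeat, so it is accented.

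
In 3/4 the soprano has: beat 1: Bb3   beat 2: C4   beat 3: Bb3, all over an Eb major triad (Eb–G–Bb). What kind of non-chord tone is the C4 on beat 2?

The harmony at that moment is Eb major triad (Eb, G, Bb); C4 is not a chord tone.
It is approached by step up from Bb3 and left by step down to Bb3.
Step away and step back to the same note — a neighbor tone (upper neighbor).

Upper neighbor tone.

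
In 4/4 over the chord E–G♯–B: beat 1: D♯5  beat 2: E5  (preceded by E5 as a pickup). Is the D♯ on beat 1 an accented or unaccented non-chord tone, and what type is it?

The harmony at that moment is E major triad (E, G♯, B); D♯5 is not a chord tone.
It is approached by step down from E5 and left by step up to E5.
Step away and step back to the same note — a neighbor tone (lower neighbor).
It falls on the downbeat, so it is accented.

Accented neighbor tone.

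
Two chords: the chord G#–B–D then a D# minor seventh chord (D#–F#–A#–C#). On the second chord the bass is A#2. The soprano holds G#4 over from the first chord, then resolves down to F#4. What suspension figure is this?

7–6 suspension.

At the second chord the bass is A#2. The suspended G#4 lies a seventh above the bass; after resolving down by step to F#4, the interval above the bass becomes a sixth.
Suspension figures are named by those two intervals: 7–6.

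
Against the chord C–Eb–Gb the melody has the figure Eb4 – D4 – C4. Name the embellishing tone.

The harmony at that moment is C diminished triad (C, Eb, Gb); D4 is not a chord tone.
It is approached by step down from Eb4 and left by step down to C4.
Step in, step out in the same direction — a passing tone.

D4 is a passing tone.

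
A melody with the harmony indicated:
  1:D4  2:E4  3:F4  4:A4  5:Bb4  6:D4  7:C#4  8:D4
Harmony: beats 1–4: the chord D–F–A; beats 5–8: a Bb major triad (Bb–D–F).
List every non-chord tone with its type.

The harmony at that moment is D minor triad (D, F, A); E4 is not a chord tone.
It is approached by step up from D4 and left by step up to F4.
Step in, step out in the same direction — a passing tone.
The harmony at that moment is Bb major triad (Bb, D, F); C#4 is not a chord tone.
It is approached by step down from D4 and left by step up to D4.
Step away and step back to the same note — a neighbor tone (lower neighbor).

E4 (beat 2) — passing tone; C#4 (beat 7) — neighbor tone.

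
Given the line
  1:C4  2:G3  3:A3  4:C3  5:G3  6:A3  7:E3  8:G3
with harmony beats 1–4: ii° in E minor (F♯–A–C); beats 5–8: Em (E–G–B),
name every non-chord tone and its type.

The harmony at that moment is F♯ diminished triad (F♯, A, C); G3 is not a chord tone.
It is approached by leap down from C4 and left by step up to A3.
Leap in, step out — an appoggiatura.
The harmony at that moment is E minor triad (E, G, B); A3 is not a chord tone.
It is approached by step up from G3 and left by leap down to E3.
Step in, leap out — an escape tone.

G3 (beat 2) — appoggiatura; A3 (beat 6) — escape tone.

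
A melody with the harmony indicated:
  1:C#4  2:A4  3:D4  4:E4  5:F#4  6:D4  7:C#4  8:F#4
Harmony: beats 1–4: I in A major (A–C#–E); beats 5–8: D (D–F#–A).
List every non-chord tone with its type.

D4 (beat 3) — appoggiatura; C#4 (beat 7) — escape tone.

The harmony at that moment is A major triad (A, C#, E); D4 is not a chord tone.
It is approached by leap down from A4 and left by step up to E4.
Leap in, step out — an appoggiatura.
The harmony at that moment is D major triad (D, F#, A); C#4 is not a chord tone.
It is approached by step down from D4 and left by leap up to F#4.
Step in, leap out — an escape tone.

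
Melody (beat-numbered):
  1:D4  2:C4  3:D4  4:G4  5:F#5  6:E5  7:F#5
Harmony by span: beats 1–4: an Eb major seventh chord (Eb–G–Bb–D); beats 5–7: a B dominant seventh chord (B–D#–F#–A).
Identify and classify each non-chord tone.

The harmony at that moment is Eb major seventh chord (Eb, G, Bb, D); C4 is not a chord tone.
It is approached by step down from D4 and left by step up to D4.
Step away and step back to the same note — a neighbor tone (lower neighbor).
The harmony at that moment is B dominant seventh chord (B, D#, F#, A); E5 is not a chord tone.
It is approached by step down from F#5 and left by step up to F#5.
Step away and step back to the same note — a neighbor tone (lower neighbor).

C4 (beat 2) — neighbor tone; E5 (beat 6) — neighbor tone.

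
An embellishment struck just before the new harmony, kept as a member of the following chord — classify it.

Anticipation.

Approach: ahead of the chord change (typically by step), so it is dissonant against the current harmony. Departure: none — the same pitch is restated or held and is a chord tone of the new harmony.
Dissonant first, consonant once the harmony catches up: the note simply arrives early — an anticipation. (The reverse timing, consonant first and dissonant after the change, would be a suspension or retardation.)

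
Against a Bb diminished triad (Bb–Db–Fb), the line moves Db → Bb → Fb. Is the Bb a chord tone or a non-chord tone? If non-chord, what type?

Chord tone (the root of Bb diminished triad).

Bb diminished triad contains Bb, Db, Fb; Bb is the root, so it is a chord tone.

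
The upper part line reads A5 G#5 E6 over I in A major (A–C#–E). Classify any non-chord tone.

G#5 is an escape tone.

The harmony at that moment is A major triad (A, C#, E); G#5 is not a chord tone.
It is approached by step down from A5 and left by leap up to E6.
Step in, leap out — an escape tone.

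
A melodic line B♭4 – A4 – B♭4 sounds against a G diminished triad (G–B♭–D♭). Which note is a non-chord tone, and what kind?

A4 is a neighbor tone.

The harmony at that moment is G diminished triad (G, B♭, D♭); A4 is not a chord tone.
It is approached by step down from B♭4 and left by step up to B♭4.
Step away and step back to the same note — a neighbor tone (lower neighbor).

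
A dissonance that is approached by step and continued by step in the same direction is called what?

Passing tone.

Approach: by step. Departure: by step, continuing in the same direction.
Stepwise on both sides with no change of direction means the note fills in the space between two different chord tones — a passing tone. (Had it turned back to its starting note it would be a neighbor tone instead.)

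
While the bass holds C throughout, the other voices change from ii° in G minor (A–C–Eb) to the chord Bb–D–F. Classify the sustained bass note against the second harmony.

Pedal tone (pedal point).

The harmony at that moment is Bb major triad (Bb, D, F); C is not a chord tone.
It is held over (the same pitch as the preceding C) and then sustained as the same pitch into the next harmony.
Sustained through a change of harmony — a pedal tone.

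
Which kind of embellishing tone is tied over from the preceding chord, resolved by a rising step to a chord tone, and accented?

Retardation.

Approach: by preparation — the pitch is first a chord tone, then held (tied or repeated) while the harmony changes under it. Departure: up by step. Metric position: strong.
A prepared dissonance that resolves upward by step — a retardation. (The same figure resolving downward would be a suspension.)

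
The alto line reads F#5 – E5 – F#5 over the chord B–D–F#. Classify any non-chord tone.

The harmony at that moment is B minor triad (B, D, F#); E5 is not a chord tone.
It is approached by step down from F#5 and left by step up to F#5.
Step away and step back to the same note — a neighbor tone (lower neighbor).

E5 is a neighbor tone.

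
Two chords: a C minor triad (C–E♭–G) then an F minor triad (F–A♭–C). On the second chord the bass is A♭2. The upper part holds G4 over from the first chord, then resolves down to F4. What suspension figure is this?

7–6 suspension.

At the second chord the bass is A♭2. The suspended G4 lies a seventh above the bass; after resolving down by step to F4, the interval above the bass becomes a sixth.
Suspension figures are named by those two intervals: 7–6.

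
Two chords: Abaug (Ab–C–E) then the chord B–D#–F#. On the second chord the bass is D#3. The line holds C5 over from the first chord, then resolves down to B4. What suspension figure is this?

At the second chord the bass is D#3. The suspended C5 lies a seventh above the bass; after resolving down by step to B4, the interval above the bass becomes a sixth.
Suspension figures are named by those two intervals: 7–6.

7–6 suspension.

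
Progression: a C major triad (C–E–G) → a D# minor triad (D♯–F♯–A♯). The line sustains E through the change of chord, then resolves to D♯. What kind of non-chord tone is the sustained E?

E is a suspension.

The harmony at that moment is D♯ minor triad (D♯, F♯, A♯); E is not a chord tone.
It is held over (the same pitch as the preceding E) and left by step down to D♯.
Held over from the previous chord and resolving down by step — a suspension.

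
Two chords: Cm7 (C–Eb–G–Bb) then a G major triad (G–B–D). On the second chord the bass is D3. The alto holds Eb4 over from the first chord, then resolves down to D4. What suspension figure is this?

At the second chord the bass is D3. The suspended Eb4 lies a ninth above the bass; after resolving down by step to D4, the interval above the bass becomes an octave.
Suspension figures are named by those two intervals: 9–8.

9–8 suspension.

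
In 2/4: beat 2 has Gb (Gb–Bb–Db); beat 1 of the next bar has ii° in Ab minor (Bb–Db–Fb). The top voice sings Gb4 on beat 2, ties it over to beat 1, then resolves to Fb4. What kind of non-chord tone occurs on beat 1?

Suspension.

The harmony at that moment is Bb diminished triad (Bb, Db, Fb); Gb4 is not a chord tone.
It is held over (the same pitch as the preceding Gb4) and left by step down to Fb4.
Held over from the previous chord and resolving down by step — a suspension.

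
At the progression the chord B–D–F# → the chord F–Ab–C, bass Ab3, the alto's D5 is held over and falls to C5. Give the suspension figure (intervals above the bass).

4–3 suspension.

At the second chord the bass is Ab3. The suspended D5 lies a fourth above the bass; after resolving down by step to C5, the interval above the bass becomes a third.
Suspension figures are named by those two intervals: 4–3.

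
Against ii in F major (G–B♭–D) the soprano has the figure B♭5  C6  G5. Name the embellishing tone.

The harmony at that moment is G minor triad (G, B♭, D); C6 is not a chord tone.
It is approached by step up from B♭5 and left by leap down to G5.
Step in, leap out — an escape tone.

C6 is an escape tone.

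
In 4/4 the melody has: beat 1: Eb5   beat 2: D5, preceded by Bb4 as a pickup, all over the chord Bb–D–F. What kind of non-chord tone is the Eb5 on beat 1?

The harmony at that moment is Bb major triad (Bb, D, F); Eb5 is not a chord tone.
It is approached by leap up from Bb4 and left by step down to D5.
Leap in, step out, metrically accented — an appoggiatura.

Appoggiatura.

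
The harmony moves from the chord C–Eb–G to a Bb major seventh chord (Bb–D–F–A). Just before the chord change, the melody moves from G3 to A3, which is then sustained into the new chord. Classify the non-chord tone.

The harmony at that moment is C minor triad (C, Eb, G); A3 is not a chord tone.
It is approached by step up from G3 and then sustained as the same pitch into the next harmony.
Arriving early and becoming a chord tone when the harmony changes — an anticipation.

A3 is an anticipation.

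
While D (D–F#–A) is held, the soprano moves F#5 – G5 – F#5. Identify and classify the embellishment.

G5 is a neighbor tone.

The harmony at that moment is D major triad (D, F#, A); G5 is not a chord tone.
It is approached by step up from F#5 and left by step down to F#5.
Step away and step back to the same note — a neighbor tone (upper neighbor).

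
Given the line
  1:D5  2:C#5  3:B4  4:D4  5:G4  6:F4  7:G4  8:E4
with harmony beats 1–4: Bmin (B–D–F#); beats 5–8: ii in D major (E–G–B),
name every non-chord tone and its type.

The harmony at that moment is B minor triad (B, D, F#); C#5 is not a chord tone.
It is approached by step down from D5 and left by step down to B4.
Step in, step out in the same direction — a passing tone.
The harmony at that moment is E minor triad (E, G, B); F4 is not a chord tone.
It is approached by step down from G4 and left by step up to G4.
Step away and step back to the same note — a neighbor tone (lower neighbor).

C#5 (beat 2) — passing tone; F4 (beat 6) — neighbor tone.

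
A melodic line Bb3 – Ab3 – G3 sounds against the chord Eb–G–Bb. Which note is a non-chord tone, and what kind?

Ab3 is a passing tone.

The harmony at that moment is Eb major triad (Eb, G, Bb); Ab3 is not a chord tone.
It is approached by step down from Bb3 and left by step down to G3.
Step in, step out in the same direction — a passing tone.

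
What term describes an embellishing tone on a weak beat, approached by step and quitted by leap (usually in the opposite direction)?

Escape tone.

Approach: by step. Departure: by leap. Metric position: weak.
Step in, leap out, from a weak position — an escape tone (échappée). (It is the mirror image of the appoggiatura, which leaps in and steps out on a strong beat.)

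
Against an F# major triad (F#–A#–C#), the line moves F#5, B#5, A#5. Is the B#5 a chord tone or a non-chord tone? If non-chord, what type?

The harmony at that moment is F# major triad (F#, A#, C#); B#5 is not a chord tone.
It is approached by leap up from F#5 and left by step down to A#5.
Leap in, step out — an appoggiatura.

Non-chord tone — an appoggiatura.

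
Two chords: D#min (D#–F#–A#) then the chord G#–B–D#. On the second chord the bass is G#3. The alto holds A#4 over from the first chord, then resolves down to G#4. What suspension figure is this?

At the second chord the bass is G#3. The suspended A#4 lies a ninth above the bass; after resolving down by step to G#4, the interval above the bass becomes an octave.
Suspension figures are named by those two intervals: 9–8.

9–8 suspension.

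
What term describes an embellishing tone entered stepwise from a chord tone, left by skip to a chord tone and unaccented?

Escape tone.

Approach: by step. Departure: by leap. Metric position: weak.
Step in, leap out, from a weak position — an escape tone (échappée). (It is the mirror image of the appoggiatura, which leaps in and steps out on a strong beat.)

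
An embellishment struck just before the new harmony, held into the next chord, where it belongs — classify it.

Anticipation.

Approach: ahead of the chord change (typically by step), so it is dissonant against the current harmony. Departure: none — the same pitch is restated or held and is a chord tone of the new harmony.
Dissonant first, consonant once the harmony catches up: the note simply arrives early — an anticipation. (The reverse timing, consonant first and dissonant after the change, would be a suspension or retardation.)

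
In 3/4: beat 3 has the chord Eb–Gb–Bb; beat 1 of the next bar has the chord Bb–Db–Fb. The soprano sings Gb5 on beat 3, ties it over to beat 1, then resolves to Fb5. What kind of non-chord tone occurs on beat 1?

The harmony at that moment is Bb diminished triad (Bb, Db, Fb); Gb5 is not a chord tone.
It is held over (the same pitch as the preceding Gb5) and left by step down to Fb5.
Held over from the previous chord and resolving down by step — a suspension.

Suspension.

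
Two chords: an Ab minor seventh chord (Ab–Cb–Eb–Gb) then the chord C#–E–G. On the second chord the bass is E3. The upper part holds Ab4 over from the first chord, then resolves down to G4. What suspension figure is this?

At the second chord the bass is E3. The suspended Ab4 lies a fourth above the bass; after resolving down by step to G4, the interval above the bass becomes a third.
Suspension figures are named by those two intervals: 4–3.

4–3 suspension.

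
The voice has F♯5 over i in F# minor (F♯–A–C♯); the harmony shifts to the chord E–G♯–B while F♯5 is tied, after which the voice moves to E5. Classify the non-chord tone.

F♯5 is a suspension.

The harmony at that moment is E major triad (E, G♯, B); F♯5 is not a chord tone.
It is held over (the same pitch as the preceding F♯5) and left by step down to E5.
Held over from the previous chord and resolving down by step — a suspension.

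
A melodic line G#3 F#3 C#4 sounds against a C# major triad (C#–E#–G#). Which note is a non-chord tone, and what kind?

The harmony at that moment is C# major triad (C#, E#, G#); F#3 is not a chord tone.
It is approached by step down from G#3 and left by leap up to C#4.
Step in, leap out — an escape tone.

F#3 is an escape tone.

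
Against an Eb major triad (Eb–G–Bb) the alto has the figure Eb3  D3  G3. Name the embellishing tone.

D3 is an escape tone.

The harmony at that moment is Eb major triad (Eb, G, Bb); D3 is not a chord tone.
It is approached by step down from Eb3 and left by leap up to G3.
Step in, leap out — an escape tone.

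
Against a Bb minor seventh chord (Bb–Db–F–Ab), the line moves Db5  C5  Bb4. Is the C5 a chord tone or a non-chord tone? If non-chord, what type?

The harmony at that moment is Bb minor seventh chord (Bb, Db, F, Ab); C5 is not a chord tone.
It is approached by step down from Db5 and left by step down to Bb4.
Step in, step out in the same direction — a passing tone.

Non-chord tone — a passing tone.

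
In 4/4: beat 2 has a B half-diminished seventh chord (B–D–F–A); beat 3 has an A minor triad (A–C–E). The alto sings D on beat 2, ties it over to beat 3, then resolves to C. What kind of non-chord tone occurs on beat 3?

Suspension.

The harmony at that moment is A minor triad (A, C, E); D is not a chord tone.
It is held over (the same pitch as the preceding D) and left by step down to C.
Held over from the previous chord and resolving down by step — a suspension.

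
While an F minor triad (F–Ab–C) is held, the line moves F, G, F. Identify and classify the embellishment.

The harmony at that moment is F minor triad (F, Ab, C); G is not a chord tone.
It is approached by step up from F and left by step down to F.
Step away and step back to the same note — a neighbor tone (upper neighbor).

G is a neighbor tone.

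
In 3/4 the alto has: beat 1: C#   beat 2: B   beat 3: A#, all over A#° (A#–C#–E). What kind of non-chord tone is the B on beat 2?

Passing tone.

The harmony at that moment is A# diminished triad (A#, C#, E); B is not a chord tone.
It is approached by step down from C# and left by step down to A#.
Step in, step out in the same direction — a passing tone.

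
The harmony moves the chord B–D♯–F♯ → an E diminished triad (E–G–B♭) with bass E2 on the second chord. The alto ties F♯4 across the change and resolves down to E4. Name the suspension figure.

9–8 suspension.

At the second chord the bass is E2. The suspended F♯4 lies a ninth above the bass; after resolving down by step to E4, the interval above the bass becomes an octave.
Suspension figures are named by those two intervals: 9–8.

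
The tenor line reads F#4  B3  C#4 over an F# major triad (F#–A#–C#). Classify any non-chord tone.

B3 is an appoggiatura.

The harmony at that moment is F# major triad (F#, A#, C#); B3 is not a chord tone.
It is approached by leap down from F#4 and left by step up to C#4.
Leap in, step out — an appoggiatura.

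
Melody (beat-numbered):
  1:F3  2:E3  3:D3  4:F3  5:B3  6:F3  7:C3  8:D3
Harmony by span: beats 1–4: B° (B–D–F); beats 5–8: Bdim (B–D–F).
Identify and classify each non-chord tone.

The harmony at that moment is B diminished triad (B, D, F); E3 is not a chord tone.
It is approached by step down from F3 and left by step down to D3.
Step in, step out in the same direction — a passing tone.
The harmony at that moment is B diminished triad (B, D, F); C3 is not a chord tone.
It is approached by leap down from F3 and left by step up to D3.
Leap in, step out — an appoggiatura.

E3 (beat 2) — passing tone; C3 (beat 7) — appoggiatura.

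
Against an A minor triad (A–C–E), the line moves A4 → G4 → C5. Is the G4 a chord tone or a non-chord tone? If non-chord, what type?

Non-chord tone — an escape tone.

The harmony at that moment is A minor triad (A, C, E); G4 is not a chord tone.
It is approached by step down from A4 and left by leap up to C5.
Step in, leap out — an escape tone.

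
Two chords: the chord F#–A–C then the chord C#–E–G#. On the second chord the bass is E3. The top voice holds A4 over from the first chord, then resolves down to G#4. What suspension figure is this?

At the second chord the bass is E3. The suspended A4 lies a fourth above the bass; after resolving down by step to G#4, the interval above the bass becomes a third.
Suspension figures are named by those two intervals: 4–3.

4–3 suspension.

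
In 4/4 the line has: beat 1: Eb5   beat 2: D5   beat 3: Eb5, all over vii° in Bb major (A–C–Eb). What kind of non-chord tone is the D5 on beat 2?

Lower neighbor tone.

The harmony at that moment is A diminished triad (A, C, Eb); D5 is not a chord tone.
It is approached by step down from Eb5 and left by step up to Eb5.
Step away and step back to the same note — a neighbor tone (lower neighbor).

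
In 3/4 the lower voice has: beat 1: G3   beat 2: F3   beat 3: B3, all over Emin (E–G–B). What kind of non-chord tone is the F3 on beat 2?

Escape tone.

The harmony at that moment is E minor triad (E, G, B); F3 is not a chord tone.
It is approached by step down from G3 and left by leap up to B3.
Step in, leap out, on a weak beat — an escape tone.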